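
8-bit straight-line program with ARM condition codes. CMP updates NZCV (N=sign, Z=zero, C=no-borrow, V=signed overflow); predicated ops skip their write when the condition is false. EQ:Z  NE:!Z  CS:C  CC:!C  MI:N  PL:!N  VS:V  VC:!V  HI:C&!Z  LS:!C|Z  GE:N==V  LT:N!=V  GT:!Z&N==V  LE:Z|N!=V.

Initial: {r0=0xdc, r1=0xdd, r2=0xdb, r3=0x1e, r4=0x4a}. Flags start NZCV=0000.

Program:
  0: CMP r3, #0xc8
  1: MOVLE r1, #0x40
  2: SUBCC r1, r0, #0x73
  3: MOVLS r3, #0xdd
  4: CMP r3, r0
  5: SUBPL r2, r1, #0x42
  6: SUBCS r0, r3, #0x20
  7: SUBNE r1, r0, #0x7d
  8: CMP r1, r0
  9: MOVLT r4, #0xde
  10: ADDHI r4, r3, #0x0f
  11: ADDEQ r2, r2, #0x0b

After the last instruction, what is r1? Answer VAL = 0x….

VAL = 0x40

0: ✓ CMP  NZCV=0000
1: · MOVLE
2: ✓ SUBCC  r1←0x69
3: ✓ MOVLS  r3←0xdd
4: ✓ CMP  NZCV=0010
5: ✓ SUBPL  r2←0x27
6: ✓ SUBCS  r0←0xbd
7: ✓ SUBNE  r1←0x40
8: ✓ CMP  NZCV=1001
9: · MOVLT
10: · ADDHI
11: · ADDEQ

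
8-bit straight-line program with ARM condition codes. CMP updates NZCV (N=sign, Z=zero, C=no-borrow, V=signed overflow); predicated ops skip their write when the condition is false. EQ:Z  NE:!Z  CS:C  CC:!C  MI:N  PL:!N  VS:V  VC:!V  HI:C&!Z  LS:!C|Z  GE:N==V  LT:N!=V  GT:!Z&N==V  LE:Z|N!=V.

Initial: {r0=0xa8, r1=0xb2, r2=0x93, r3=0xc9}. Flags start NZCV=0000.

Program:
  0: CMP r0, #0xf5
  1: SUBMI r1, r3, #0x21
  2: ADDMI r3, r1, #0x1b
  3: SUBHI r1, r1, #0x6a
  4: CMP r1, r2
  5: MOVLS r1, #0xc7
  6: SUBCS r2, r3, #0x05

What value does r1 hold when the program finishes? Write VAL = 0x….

[0] flags=1000 → (cmp)
[1] flags=1000 MI?T → r1=0xa8
[2] flags=1000 MI?T → r3=0xc3
[3] flags=1000 HI?F → skip
[4] flags=0010 → (cmp)
[5] flags=0010 LS?F → skip
[6] flags=0010 CS?T → r2=0xbe

VAL = 0xa8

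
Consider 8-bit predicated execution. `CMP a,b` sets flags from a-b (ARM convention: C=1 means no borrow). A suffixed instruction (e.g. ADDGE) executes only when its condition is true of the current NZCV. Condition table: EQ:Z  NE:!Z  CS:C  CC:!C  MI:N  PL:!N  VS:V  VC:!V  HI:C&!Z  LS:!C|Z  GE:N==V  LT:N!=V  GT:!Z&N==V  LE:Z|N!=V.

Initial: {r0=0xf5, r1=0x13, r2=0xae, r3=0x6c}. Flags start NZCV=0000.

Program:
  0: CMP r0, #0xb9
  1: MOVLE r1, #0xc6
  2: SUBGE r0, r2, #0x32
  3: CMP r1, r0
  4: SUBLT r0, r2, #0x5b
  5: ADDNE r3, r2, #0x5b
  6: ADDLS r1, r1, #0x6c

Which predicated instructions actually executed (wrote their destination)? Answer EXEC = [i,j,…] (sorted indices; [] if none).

EXEC = [2,4,5,6]

0: ✓ CMP  NZCV=0010
1: · MOVLE
2: ✓ SUBGE  r0←0x7c
3: ✓ CMP  NZCV=1000
4: ✓ SUBLT  r0←0x53
5: ✓ ADDNE  r3←0x09
6: ✓ ADDLS  r1←0x7f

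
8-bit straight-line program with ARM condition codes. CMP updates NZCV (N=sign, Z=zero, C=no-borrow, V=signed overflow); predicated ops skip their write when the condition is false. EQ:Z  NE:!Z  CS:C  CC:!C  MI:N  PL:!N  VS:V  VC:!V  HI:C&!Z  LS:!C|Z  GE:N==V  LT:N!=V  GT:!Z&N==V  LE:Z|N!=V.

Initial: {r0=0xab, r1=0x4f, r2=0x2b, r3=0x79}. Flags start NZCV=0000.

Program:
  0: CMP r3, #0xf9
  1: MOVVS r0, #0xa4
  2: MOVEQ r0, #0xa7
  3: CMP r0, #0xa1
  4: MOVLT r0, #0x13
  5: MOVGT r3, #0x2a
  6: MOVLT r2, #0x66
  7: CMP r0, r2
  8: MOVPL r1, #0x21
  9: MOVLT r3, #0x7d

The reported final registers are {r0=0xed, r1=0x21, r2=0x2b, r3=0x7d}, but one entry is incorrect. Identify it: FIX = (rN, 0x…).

FIX = (r0, 0xa4)

0: ✓ CMP  NZCV=1001
1: ✓ MOVVS  r0←0xa4
2: · MOVEQ
3: ✓ CMP  NZCV=0010
4: · MOVLT
5: ✓ MOVGT  r3←0x2a
6: · MOVLT
7: ✓ CMP  NZCV=0011
8: ✓ MOVPL  r1←0x21
9: ✓ MOVLT  r3←0x7d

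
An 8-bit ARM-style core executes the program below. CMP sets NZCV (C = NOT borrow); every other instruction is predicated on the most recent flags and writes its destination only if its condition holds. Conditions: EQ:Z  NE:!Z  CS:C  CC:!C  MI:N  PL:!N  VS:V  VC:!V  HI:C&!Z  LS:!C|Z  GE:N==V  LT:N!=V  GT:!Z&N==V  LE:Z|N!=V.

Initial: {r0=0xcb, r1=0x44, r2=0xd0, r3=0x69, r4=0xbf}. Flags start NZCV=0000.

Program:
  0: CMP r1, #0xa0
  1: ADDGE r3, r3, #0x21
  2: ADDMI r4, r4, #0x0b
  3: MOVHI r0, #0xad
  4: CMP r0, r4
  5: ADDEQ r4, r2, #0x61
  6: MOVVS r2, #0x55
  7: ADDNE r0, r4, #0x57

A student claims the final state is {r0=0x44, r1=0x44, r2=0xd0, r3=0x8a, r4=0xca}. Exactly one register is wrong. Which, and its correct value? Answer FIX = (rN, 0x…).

FIX = (r0, 0x21)

[0] flags=1001 → (cmp)
[1] flags=1001 GE?T → r3=0x8a
[2] flags=1001 MI?T → r4=0xca
[3] flags=1001 HI?F → skip
[4] flags=0010 → (cmp)
[5] flags=0010 EQ?F → skip
[6] flags=0010 VS?F → skip
[7] flags=0010 NE?T → r0=0x21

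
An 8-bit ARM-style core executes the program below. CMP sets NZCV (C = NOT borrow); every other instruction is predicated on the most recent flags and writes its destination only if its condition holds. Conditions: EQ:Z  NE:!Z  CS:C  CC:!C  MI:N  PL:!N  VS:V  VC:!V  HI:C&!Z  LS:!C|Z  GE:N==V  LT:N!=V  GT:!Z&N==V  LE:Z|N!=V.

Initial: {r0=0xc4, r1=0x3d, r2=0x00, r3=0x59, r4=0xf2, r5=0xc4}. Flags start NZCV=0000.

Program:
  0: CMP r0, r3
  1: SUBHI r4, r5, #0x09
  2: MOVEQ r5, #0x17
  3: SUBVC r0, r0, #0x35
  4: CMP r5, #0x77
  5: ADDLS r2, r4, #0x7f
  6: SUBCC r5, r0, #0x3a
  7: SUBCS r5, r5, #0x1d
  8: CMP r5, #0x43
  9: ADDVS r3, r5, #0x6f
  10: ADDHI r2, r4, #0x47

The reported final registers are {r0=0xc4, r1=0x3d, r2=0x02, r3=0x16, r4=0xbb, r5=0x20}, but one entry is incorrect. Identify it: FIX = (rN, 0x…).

FIX = (r5, 0xa7)

0: ✓ CMP  NZCV=0011
1: ✓ SUBHI  r4←0xbb
2: · MOVEQ
3: · SUBVC
4: ✓ CMP  NZCV=0011
5: · ADDLS
6: · SUBCC
7: ✓ SUBCS  r5←0xa7
8: ✓ CMP  NZCV=0011
9: ✓ ADDVS  r3←0x16
10: ✓ ADDHI  r2←0x02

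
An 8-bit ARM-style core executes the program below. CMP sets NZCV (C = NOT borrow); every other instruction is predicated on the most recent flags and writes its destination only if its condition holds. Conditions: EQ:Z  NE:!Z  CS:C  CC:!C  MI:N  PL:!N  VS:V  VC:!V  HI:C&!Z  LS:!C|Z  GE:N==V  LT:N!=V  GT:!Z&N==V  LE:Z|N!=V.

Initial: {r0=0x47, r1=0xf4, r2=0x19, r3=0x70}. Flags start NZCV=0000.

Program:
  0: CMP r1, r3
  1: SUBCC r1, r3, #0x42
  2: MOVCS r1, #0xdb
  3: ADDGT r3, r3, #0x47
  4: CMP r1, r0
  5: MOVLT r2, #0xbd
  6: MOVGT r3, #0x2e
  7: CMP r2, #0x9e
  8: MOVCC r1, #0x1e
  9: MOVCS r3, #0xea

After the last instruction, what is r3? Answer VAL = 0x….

[0] flags=1010 → (cmp)
[1] flags=1010 CC?F → skip
[2] flags=1010 CS?T → r1=0xdb
[3] flags=1010 GT?F → skip
[4] flags=1010 → (cmp)
[5] flags=1010 LT?T → r2=0xbd
[6] flags=1010 GT?F → skip
[7] flags=0010 → (cmp)
[8] flags=0010 CC?F → skip
[9] flags=0010 CS?T → r3=0xea

VAL = 0xea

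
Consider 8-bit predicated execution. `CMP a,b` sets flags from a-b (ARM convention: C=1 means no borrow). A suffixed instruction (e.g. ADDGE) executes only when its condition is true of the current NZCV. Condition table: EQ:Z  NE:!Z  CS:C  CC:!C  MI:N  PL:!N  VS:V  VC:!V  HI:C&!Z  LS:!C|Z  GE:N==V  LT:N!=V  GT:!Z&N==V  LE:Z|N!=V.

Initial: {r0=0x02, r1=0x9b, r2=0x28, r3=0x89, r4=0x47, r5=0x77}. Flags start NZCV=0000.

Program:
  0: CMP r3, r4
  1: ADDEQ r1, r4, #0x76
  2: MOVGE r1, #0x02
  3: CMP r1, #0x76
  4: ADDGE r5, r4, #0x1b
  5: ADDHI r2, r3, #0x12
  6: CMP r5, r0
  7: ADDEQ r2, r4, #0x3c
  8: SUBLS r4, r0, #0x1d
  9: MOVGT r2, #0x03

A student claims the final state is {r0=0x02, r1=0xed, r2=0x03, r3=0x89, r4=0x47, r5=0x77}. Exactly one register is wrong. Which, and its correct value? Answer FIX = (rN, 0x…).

[0] flags=0011 → (cmp)
[1] flags=0011 EQ?F → skip
[2] flags=0011 GE?F → skip
[3] flags=0011 → (cmp)
[4] flags=0011 GE?F → skip
[5] flags=0011 HI?T → r2=0x9b
[6] flags=0010 → (cmp)
[7] flags=0010 EQ?F → skip
[8] flags=0010 LS?F → skip
[9] flags=0010 GT?T → r2=0x03

FIX = (r1, 0x9b)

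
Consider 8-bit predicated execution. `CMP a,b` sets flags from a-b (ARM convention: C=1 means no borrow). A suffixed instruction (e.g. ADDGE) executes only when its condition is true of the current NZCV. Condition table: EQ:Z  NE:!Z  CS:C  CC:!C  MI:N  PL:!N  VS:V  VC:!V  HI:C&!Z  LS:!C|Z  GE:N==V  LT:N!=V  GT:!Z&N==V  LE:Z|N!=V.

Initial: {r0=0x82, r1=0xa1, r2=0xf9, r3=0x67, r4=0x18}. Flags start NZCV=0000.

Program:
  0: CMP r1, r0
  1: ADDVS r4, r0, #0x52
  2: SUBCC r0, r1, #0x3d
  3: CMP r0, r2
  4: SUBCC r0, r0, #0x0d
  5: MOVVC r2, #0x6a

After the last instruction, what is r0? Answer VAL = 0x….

VAL = 0x75

0: ✓ CMP  NZCV=0010
1: · ADDVS
2: · SUBCC
3: ✓ CMP  NZCV=1000
4: ✓ SUBCC  r0←0x75
5: ✓ MOVVC  r2←0x6a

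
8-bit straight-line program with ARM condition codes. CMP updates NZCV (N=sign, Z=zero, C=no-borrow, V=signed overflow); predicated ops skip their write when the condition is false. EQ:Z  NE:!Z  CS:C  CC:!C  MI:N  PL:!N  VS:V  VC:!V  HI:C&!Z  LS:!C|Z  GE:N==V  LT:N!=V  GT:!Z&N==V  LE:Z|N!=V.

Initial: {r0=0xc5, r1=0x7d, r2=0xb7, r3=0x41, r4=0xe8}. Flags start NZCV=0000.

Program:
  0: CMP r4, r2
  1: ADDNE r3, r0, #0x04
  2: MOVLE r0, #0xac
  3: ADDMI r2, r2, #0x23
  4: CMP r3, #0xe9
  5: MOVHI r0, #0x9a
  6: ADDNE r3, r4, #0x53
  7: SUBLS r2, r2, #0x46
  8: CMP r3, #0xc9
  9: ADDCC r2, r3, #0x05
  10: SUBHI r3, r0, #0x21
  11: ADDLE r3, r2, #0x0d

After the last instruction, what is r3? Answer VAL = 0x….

VAL = 0x3b

[0] flags=0010 → (cmp)
[1] flags=0010 NE?T → r3=0xc9
[2] flags=0010 LE?F → skip
[3] flags=0010 MI?F → skip
[4] flags=1000 → (cmp)
[5] flags=1000 HI?F → skip
[6] flags=1000 NE?T → r3=0x3b
[7] flags=1000 LS?T → r2=0x71
[8] flags=0000 → (cmp)
[9] flags=0000 CC?T → r2=0x40
[10] flags=0000 HI?F → skip
[11] flags=0000 LE?F → skip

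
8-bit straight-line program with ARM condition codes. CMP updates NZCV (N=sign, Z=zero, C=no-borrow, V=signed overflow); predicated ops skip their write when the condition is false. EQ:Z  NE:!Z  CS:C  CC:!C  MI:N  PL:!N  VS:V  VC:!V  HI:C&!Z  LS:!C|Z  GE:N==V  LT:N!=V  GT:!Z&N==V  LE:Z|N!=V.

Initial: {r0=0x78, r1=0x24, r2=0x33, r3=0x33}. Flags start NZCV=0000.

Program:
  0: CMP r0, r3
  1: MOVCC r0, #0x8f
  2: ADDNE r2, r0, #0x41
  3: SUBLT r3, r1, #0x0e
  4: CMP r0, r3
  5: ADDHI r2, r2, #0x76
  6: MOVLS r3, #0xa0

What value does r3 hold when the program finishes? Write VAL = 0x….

VAL = 0x33

0: ✓ CMP  NZCV=0010
1: · MOVCC
2: ✓ ADDNE  r2←0xb9
3: · SUBLT
4: ✓ CMP  NZCV=0010
5: ✓ ADDHI  r2←0x2f
6: · MOVLS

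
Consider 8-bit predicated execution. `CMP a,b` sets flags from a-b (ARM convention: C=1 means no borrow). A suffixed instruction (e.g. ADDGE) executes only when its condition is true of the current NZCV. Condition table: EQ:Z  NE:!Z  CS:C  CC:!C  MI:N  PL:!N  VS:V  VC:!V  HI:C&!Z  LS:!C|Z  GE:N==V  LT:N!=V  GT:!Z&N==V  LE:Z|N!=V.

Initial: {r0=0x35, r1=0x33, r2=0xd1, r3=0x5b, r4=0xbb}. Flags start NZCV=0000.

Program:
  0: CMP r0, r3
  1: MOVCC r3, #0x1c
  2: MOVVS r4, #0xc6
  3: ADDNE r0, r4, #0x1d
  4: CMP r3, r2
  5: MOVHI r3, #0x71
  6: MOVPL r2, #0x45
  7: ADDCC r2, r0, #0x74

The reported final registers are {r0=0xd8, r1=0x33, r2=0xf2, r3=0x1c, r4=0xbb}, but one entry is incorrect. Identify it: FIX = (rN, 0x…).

FIX = (r2, 0x4c)

0: ✓ CMP  NZCV=1000
1: ✓ MOVCC  r3←0x1c
2: · MOVVS
3: ✓ ADDNE  r0←0xd8
4: ✓ CMP  NZCV=0000
5: · MOVHI
6: ✓ MOVPL  r2←0x45
7: ✓ ADDCC  r2←0x4c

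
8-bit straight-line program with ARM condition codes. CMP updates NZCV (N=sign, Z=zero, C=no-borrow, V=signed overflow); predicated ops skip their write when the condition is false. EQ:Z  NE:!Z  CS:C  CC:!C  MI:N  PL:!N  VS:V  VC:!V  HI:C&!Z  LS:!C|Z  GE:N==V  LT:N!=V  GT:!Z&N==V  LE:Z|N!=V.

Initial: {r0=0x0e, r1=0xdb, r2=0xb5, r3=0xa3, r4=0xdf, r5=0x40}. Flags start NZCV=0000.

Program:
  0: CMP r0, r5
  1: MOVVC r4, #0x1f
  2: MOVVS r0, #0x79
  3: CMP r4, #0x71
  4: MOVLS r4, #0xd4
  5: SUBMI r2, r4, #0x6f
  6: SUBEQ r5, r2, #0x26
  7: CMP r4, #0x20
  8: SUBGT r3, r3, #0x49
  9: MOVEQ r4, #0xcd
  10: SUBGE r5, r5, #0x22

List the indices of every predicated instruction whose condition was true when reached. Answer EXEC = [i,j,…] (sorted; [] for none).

EXEC = [1,4,5]

[0] flags=1000 → (cmp)
[1] flags=1000 VC?T → r4=0x1f
[2] flags=1000 VS?F → skip
[3] flags=1000 → (cmp)
[4] flags=1000 LS?T → r4=0xd4
[5] flags=1000 MI?T → r2=0x65
[6] flags=1000 EQ?F → skip
[7] flags=1010 → (cmp)
[8] flags=1010 GT?F → skip
[9] flags=1010 EQ?F → skip
[10] flags=1010 GE?F → skip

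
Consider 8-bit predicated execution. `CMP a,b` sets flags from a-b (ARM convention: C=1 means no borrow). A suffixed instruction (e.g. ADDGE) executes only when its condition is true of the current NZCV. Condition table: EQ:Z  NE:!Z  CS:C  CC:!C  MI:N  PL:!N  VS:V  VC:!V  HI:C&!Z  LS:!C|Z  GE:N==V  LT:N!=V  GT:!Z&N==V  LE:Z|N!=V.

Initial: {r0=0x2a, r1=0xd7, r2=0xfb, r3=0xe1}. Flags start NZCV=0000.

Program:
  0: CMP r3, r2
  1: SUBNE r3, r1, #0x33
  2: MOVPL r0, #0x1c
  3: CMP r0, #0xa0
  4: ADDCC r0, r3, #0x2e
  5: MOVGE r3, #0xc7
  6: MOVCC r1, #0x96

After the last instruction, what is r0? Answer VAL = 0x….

VAL = 0xd2

0: ✓ CMP  NZCV=1000
1: ✓ SUBNE  r3←0xa4
2: · MOVPL
3: ✓ CMP  NZCV=1001
4: ✓ ADDCC  r0←0xd2
5: ✓ MOVGE  r3←0xc7
6: ✓ MOVCC  r1←0x96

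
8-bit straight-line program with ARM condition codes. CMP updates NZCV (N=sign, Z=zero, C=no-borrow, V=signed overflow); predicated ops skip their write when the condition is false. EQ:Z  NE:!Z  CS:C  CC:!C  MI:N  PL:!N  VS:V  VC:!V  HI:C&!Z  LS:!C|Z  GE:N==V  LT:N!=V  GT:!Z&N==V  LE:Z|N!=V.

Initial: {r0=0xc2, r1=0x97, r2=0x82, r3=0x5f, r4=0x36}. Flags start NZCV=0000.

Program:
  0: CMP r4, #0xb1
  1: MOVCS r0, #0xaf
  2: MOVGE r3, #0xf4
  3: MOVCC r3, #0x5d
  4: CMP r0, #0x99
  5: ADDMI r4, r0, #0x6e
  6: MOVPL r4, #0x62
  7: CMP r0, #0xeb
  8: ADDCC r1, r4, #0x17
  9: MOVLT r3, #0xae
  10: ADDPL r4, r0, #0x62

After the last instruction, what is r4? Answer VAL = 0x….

VAL = 0x62

[0] flags=1001 → (cmp)
[1] flags=1001 CS?F → skip
[2] flags=1001 GE?T → r3=0xf4
[3] flags=1001 CC?T → r3=0x5d
[4] flags=0010 → (cmp)
[5] flags=0010 MI?F → skip
[6] flags=0010 PL?T → r4=0x62
[7] flags=1000 → (cmp)
[8] flags=1000 CC?T → r1=0x79
[9] flags=1000 LT?T → r3=0xae
[10] flags=1000 PL?F → skip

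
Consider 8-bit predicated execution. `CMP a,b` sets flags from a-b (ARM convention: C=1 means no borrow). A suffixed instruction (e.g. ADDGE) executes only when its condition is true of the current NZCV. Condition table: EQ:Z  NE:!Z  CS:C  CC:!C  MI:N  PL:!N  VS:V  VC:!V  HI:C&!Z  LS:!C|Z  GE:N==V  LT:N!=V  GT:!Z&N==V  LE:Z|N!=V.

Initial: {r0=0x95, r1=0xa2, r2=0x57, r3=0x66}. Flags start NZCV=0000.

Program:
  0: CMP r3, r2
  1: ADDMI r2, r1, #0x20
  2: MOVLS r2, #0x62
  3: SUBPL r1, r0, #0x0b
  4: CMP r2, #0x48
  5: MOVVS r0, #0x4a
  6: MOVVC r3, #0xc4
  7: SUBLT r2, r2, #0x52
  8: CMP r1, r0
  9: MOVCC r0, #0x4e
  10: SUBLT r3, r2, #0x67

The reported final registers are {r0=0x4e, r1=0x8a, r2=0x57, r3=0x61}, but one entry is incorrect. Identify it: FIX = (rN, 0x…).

FIX = (r3, 0xf0)

[0] flags=0010 → (cmp)
[1] flags=0010 MI?F → skip
[2] flags=0010 LS?F → skip
[3] flags=0010 PL?T → r1=0x8a
[4] flags=0010 → (cmp)
[5] flags=0010 VS?F → skip
[6] flags=0010 VC?T → r3=0xc4
[7] flags=0010 LT?F → skip
[8] flags=1000 → (cmp)
[9] flags=1000 CC?T → r0=0x4e
[10] flags=1000 LT?T → r3=0xf0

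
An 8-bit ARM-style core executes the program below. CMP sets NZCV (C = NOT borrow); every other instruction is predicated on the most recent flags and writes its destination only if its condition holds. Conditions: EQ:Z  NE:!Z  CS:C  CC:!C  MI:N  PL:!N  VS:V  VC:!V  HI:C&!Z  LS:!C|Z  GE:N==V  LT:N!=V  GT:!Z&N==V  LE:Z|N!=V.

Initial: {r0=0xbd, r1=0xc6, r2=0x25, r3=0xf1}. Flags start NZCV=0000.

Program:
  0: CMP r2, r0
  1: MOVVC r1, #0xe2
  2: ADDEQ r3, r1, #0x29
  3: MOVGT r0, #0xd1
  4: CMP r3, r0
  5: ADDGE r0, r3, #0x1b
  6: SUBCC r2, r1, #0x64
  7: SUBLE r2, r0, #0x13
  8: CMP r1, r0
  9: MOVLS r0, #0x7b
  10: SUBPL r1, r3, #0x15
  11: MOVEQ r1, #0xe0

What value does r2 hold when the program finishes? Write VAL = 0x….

VAL = 0x25

0: ✓ CMP  NZCV=0000
1: ✓ MOVVC  r1←0xe2
2: · ADDEQ
3: ✓ MOVGT  r0←0xd1
4: ✓ CMP  NZCV=0010
5: ✓ ADDGE  r0←0x0c
6: · SUBCC
7: · SUBLE
8: ✓ CMP  NZCV=1010
9: · MOVLS
10: · SUBPL
11: · MOVEQ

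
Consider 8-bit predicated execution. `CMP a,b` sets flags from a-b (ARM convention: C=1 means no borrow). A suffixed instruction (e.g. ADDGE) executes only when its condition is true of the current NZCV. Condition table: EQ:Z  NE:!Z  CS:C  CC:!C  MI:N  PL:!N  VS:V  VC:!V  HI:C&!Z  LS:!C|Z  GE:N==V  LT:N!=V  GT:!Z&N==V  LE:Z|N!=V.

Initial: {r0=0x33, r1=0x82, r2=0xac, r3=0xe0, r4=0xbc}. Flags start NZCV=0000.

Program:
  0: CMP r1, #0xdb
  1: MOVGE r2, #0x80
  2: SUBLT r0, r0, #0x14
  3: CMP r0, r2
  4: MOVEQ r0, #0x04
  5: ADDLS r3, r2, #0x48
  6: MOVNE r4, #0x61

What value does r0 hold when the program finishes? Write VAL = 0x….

VAL = 0x1f

[0] flags=1000 → (cmp)
[1] flags=1000 GE?F → skip
[2] flags=1000 LT?T → r0=0x1f
[3] flags=0000 → (cmp)
[4] flags=0000 EQ?F → skip
[5] flags=0000 LS?T → r3=0xf4
[6] flags=0000 NE?T → r4=0x61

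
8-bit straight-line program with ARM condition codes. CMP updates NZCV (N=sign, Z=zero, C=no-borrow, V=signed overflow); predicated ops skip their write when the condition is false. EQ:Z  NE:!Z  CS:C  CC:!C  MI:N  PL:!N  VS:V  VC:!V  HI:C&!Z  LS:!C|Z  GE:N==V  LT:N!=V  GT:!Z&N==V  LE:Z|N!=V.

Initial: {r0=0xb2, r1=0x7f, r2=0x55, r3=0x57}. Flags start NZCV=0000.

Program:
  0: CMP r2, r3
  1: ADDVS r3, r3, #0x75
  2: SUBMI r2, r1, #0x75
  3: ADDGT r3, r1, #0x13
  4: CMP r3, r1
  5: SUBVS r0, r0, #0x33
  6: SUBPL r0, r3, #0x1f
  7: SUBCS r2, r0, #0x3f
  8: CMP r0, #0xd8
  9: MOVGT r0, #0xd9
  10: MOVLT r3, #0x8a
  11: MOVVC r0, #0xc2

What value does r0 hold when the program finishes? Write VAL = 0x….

[0] flags=1000 → (cmp)
[1] flags=1000 VS?F → skip
[2] flags=1000 MI?T → r2=0x0a
[3] flags=1000 GT?F → skip
[4] flags=1000 → (cmp)
[5] flags=1000 VS?F → skip
[6] flags=1000 PL?F → skip
[7] flags=1000 CS?F → skip
[8] flags=1000 → (cmp)
[9] flags=1000 GT?F → skip
[10] flags=1000 LT?T → r3=0x8a
[11] flags=1000 VC?T → r0=0xc2

VAL = 0xc2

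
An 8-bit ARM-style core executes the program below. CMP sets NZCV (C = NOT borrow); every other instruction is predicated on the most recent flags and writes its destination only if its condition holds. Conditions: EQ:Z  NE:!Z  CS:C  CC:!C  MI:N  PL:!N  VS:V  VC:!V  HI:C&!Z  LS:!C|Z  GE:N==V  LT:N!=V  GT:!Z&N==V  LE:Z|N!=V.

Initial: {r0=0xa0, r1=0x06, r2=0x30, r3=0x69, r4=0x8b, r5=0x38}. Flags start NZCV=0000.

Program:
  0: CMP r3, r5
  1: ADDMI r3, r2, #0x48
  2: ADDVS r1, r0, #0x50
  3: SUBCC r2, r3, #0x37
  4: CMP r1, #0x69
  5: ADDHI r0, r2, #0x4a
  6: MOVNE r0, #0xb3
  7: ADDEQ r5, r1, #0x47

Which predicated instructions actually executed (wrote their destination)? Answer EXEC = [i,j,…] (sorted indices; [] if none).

0: ✓ CMP  NZCV=0010
1: · ADDMI
2: · ADDVS
3: · SUBCC
4: ✓ CMP  NZCV=1000
5: · ADDHI
6: ✓ MOVNE  r0←0xb3
7: · ADDEQ

EXEC = [6]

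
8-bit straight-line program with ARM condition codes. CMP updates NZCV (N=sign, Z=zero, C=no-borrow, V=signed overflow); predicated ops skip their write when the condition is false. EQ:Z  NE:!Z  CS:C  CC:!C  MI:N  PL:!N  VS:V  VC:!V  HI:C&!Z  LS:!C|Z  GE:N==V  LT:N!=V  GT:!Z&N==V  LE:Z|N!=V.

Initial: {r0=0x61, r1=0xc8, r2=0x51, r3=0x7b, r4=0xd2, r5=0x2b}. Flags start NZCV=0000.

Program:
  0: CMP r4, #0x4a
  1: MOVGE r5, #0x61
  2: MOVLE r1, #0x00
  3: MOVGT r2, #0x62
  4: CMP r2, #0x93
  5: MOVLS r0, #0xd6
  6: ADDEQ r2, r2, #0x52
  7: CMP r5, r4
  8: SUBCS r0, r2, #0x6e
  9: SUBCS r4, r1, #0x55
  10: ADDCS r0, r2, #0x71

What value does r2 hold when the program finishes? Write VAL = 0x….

[0] flags=1010 → (cmp)
[1] flags=1010 GE?F → skip
[2] flags=1010 LE?T → r1=0x00
[3] flags=1010 GT?F → skip
[4] flags=1001 → (cmp)
[5] flags=1001 LS?T → r0=0xd6
[6] flags=1001 EQ?F → skip
[7] flags=0000 → (cmp)
[8] flags=0000 CS?F → skip
[9] flags=0000 CS?F → skip
[10] flags=0000 CS?F → skip

VAL = 0x51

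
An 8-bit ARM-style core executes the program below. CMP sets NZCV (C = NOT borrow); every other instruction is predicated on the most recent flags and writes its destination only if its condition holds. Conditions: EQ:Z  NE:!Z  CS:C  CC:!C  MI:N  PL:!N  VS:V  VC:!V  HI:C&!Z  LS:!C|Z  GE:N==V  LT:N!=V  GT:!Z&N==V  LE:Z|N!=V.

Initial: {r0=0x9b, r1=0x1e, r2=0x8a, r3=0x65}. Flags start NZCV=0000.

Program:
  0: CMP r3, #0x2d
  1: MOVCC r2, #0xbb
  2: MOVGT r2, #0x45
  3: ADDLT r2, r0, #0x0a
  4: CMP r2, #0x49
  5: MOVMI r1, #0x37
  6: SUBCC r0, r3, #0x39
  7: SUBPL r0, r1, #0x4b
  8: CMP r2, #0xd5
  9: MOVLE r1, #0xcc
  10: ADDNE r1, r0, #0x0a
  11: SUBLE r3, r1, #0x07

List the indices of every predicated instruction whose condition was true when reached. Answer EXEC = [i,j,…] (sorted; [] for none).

EXEC = [2,5,6,10]

0: ✓ CMP  NZCV=0010
1: · MOVCC
2: ✓ MOVGT  r2←0x45
3: · ADDLT
4: ✓ CMP  NZCV=1000
5: ✓ MOVMI  r1←0x37
6: ✓ SUBCC  r0←0x2c
7: · SUBPL
8: ✓ CMP  NZCV=0000
9: · MOVLE
10: ✓ ADDNE  r1←0x36
11: · SUBLE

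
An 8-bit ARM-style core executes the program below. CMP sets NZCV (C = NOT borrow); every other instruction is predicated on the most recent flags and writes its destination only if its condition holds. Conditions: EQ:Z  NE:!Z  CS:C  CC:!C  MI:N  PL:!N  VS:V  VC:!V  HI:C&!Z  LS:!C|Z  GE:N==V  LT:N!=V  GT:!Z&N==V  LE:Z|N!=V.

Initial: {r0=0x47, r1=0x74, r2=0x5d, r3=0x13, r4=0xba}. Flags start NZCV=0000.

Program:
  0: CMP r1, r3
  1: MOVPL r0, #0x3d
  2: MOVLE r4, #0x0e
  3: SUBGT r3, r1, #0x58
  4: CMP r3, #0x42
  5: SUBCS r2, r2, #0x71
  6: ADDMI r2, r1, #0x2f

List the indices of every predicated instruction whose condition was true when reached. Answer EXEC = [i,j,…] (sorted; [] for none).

EXEC = [1,3,6]

[0] flags=0010 → (cmp)
[1] flags=0010 PL?T → r0=0x3d
[2] flags=0010 LE?F → skip
[3] flags=0010 GT?T → r3=0x1c
[4] flags=1000 → (cmp)
[5] flags=1000 CS?F → skip
[6] flags=1000 MI?T → r2=0xa3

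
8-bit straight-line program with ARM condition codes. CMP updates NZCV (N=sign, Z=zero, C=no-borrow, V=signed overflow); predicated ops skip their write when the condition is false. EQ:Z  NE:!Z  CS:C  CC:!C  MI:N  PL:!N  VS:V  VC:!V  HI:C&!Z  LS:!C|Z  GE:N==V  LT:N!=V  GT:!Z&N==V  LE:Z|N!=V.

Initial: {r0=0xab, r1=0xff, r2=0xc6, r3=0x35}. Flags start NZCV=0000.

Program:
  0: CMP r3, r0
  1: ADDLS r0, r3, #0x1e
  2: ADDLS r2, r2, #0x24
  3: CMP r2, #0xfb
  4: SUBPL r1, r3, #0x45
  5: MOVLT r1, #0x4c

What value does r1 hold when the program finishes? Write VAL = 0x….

VAL = 0x4c

[0] flags=1001 → (cmp)
[1] flags=1001 LS?T → r0=0x53
[2] flags=1001 LS?T → r2=0xea
[3] flags=1000 → (cmp)
[4] flags=1000 PL?F → skip
[5] flags=1000 LT?T → r1=0x4c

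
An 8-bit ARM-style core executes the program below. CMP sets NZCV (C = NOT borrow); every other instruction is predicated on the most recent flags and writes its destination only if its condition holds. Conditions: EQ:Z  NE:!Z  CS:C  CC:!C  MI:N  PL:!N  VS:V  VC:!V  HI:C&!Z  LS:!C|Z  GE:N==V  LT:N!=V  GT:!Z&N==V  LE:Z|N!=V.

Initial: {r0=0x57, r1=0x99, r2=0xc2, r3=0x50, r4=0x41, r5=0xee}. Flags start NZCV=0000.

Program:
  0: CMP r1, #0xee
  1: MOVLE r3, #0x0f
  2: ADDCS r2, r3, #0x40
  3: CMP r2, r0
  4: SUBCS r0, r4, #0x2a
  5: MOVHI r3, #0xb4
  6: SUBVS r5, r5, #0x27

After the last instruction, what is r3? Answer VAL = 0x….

VAL = 0xb4

0: ✓ CMP  NZCV=1000
1: ✓ MOVLE  r3←0x0f
2: · ADDCS
3: ✓ CMP  NZCV=0011
4: ✓ SUBCS  r0←0x17
5: ✓ MOVHI  r3←0xb4
6: ✓ SUBVS  r5←0xc7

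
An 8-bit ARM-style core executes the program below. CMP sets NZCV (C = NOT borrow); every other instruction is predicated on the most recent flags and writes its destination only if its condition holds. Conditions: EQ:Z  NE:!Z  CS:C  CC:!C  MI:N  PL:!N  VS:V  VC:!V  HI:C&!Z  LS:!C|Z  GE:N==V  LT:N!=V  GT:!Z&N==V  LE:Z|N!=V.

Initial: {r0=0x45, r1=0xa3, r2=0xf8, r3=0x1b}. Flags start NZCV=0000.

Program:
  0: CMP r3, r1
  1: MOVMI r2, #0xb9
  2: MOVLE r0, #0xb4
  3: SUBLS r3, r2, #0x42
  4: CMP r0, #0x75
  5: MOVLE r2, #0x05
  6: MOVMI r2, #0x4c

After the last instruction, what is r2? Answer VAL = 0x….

VAL = 0x4c

0: ✓ CMP  NZCV=0000
1: · MOVMI
2: · MOVLE
3: ✓ SUBLS  r3←0xb6
4: ✓ CMP  NZCV=1000
5: ✓ MOVLE  r2←0x05
6: ✓ MOVMI  r2←0x4c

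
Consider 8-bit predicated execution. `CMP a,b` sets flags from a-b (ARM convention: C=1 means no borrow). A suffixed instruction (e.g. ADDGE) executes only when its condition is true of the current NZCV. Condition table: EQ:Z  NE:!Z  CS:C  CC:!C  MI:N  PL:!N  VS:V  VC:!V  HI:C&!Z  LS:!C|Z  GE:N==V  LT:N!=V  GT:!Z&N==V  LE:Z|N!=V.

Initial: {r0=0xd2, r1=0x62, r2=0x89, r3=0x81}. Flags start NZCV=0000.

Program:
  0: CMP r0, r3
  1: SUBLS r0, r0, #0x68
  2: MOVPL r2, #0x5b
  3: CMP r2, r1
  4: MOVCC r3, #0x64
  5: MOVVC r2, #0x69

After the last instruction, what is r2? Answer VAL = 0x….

VAL = 0x69

0: ✓ CMP  NZCV=0010
1: · SUBLS
2: ✓ MOVPL  r2←0x5b
3: ✓ CMP  NZCV=1000
4: ✓ MOVCC  r3←0x64
5: ✓ MOVVC  r2←0x69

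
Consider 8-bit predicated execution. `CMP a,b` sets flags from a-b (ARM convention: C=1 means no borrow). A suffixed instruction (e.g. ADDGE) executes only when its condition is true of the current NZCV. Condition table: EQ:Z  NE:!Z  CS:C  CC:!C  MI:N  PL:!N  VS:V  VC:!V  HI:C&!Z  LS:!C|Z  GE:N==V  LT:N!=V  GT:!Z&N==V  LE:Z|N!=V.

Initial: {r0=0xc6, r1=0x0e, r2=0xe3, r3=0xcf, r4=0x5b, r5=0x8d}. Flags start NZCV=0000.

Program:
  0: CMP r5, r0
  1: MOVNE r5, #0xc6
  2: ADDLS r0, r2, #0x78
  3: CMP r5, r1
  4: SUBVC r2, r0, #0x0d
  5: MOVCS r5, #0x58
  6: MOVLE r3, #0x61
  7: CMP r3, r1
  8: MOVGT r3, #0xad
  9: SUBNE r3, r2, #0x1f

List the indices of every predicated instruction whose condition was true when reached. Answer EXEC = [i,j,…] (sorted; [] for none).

EXEC = [1,2,4,5,6,8,9]

0: ✓ CMP  NZCV=1000
1: ✓ MOVNE  r5←0xc6
2: ✓ ADDLS  r0←0x5b
3: ✓ CMP  NZCV=1010
4: ✓ SUBVC  r2←0x4e
5: ✓ MOVCS  r5←0x58
6: ✓ MOVLE  r3←0x61
7: ✓ CMP  NZCV=0010
8: ✓ MOVGT  r3←0xad
9: ✓ SUBNE  r3←0x2f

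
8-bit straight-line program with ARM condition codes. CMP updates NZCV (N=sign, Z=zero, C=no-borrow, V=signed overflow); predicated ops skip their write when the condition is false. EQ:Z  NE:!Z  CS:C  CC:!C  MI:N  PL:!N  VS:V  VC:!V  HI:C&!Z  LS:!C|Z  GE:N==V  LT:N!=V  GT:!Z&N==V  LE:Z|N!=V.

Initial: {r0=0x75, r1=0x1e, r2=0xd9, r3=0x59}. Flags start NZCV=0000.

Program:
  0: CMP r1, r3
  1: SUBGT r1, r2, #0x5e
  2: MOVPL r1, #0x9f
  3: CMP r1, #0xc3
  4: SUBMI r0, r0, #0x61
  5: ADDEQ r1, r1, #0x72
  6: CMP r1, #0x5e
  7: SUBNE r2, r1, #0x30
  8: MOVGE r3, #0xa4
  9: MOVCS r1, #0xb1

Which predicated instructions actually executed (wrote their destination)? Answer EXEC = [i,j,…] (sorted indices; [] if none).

[0] flags=1000 → (cmp)
[1] flags=1000 GT?F → skip
[2] flags=1000 PL?F → skip
[3] flags=0000 → (cmp)
[4] flags=0000 MI?F → skip
[5] flags=0000 EQ?F → skip
[6] flags=1000 → (cmp)
[7] flags=1000 NE?T → r2=0xee
[8] flags=1000 GE?F → skip
[9] flags=1000 CS?F → skip

EXEC = [7]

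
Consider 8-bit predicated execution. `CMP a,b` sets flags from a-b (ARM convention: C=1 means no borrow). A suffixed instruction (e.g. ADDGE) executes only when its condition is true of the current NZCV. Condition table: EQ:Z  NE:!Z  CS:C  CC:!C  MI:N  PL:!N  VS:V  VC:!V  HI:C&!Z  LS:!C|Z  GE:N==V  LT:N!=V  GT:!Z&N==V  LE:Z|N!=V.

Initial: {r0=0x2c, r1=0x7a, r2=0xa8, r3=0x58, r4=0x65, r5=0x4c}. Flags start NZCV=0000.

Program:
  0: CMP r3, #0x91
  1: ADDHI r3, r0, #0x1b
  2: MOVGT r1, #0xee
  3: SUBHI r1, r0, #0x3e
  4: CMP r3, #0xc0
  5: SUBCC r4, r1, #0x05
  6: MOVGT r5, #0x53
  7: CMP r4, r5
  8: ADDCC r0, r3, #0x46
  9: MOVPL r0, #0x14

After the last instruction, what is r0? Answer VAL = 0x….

VAL = 0x2c

0: ✓ CMP  NZCV=1001
1: · ADDHI
2: ✓ MOVGT  r1←0xee
3: · SUBHI
4: ✓ CMP  NZCV=1001
5: ✓ SUBCC  r4←0xe9
6: ✓ MOVGT  r5←0x53
7: ✓ CMP  NZCV=1010
8: · ADDCC
9: · MOVPL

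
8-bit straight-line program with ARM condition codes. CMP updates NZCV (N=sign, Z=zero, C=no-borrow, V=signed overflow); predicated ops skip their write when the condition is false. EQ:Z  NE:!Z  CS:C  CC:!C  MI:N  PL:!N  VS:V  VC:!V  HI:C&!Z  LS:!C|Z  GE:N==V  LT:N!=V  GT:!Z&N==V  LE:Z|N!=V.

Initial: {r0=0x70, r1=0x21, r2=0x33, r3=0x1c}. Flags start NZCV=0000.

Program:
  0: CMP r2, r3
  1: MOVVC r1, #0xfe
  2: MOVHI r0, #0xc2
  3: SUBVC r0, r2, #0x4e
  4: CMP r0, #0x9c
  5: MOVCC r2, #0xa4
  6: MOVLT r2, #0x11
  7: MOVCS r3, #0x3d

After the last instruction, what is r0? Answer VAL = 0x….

[0] flags=0010 → (cmp)
[1] flags=0010 VC?T → r1=0xfe
[2] flags=0010 HI?T → r0=0xc2
[3] flags=0010 VC?T → r0=0xe5
[4] flags=0010 → (cmp)
[5] flags=0010 CC?F → skip
[6] flags=0010 LT?F → skip
[7] flags=0010 CS?T → r3=0x3d

VAL = 0xe5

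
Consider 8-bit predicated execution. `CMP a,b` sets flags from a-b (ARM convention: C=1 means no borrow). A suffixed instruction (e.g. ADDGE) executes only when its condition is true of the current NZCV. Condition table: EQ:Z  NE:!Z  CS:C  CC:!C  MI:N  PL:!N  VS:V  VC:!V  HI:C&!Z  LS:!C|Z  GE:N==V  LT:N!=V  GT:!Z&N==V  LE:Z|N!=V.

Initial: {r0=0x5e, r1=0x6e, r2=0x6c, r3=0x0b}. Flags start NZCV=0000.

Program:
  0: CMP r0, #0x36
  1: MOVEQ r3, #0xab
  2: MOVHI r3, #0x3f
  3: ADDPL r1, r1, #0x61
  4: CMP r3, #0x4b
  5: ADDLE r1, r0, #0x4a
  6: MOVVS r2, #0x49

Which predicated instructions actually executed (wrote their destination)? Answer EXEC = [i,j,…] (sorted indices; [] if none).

[0] flags=0010 → (cmp)
[1] flags=0010 EQ?F → skip
[2] flags=0010 HI?T → r3=0x3f
[3] flags=0010 PL?T → r1=0xcf
[4] flags=1000 → (cmp)
[5] flags=1000 LE?T → r1=0xa8
[6] flags=1000 VS?F → skip

EXEC = [2,3,5]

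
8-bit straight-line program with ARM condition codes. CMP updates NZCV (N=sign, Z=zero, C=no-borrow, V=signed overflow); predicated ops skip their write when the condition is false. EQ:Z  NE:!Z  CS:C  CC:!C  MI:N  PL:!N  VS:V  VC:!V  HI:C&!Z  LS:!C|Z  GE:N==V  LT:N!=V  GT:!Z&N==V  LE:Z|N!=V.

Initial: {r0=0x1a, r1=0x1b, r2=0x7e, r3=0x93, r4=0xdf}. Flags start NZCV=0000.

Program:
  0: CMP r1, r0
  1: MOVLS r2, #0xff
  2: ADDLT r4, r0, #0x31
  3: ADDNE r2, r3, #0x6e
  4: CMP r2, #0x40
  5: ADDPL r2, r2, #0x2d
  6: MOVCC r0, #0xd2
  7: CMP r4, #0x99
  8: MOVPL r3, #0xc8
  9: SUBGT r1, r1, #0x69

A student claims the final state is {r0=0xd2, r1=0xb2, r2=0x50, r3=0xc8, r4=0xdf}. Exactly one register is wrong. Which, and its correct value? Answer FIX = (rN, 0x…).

FIX = (r2, 0x01)

[0] flags=0010 → (cmp)
[1] flags=0010 LS?F → skip
[2] flags=0010 LT?F → skip
[3] flags=0010 NE?T → r2=0x01
[4] flags=1000 → (cmp)
[5] flags=1000 PL?F → skip
[6] flags=1000 CC?T → r0=0xd2
[7] flags=0010 → (cmp)
[8] flags=0010 PL?T → r3=0xc8
[9] flags=0010 GT?T → r1=0xb2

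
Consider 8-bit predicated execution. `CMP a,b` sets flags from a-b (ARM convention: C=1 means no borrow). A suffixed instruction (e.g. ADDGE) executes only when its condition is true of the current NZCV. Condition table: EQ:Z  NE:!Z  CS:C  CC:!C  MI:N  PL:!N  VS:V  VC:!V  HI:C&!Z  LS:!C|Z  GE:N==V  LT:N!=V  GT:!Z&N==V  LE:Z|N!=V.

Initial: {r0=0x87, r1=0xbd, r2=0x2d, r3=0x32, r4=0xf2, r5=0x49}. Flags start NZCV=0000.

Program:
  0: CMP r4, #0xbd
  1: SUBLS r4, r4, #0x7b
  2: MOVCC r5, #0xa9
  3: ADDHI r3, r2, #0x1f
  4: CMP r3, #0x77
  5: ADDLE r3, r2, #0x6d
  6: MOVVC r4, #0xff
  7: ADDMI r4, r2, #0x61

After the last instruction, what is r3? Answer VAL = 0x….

VAL = 0x9a

[0] flags=0010 → (cmp)
[1] flags=0010 LS?F → skip
[2] flags=0010 CC?F → skip
[3] flags=0010 HI?T → r3=0x4c
[4] flags=1000 → (cmp)
[5] flags=1000 LE?T → r3=0x9a
[6] flags=1000 VC?T → r4=0xff
[7] flags=1000 MI?T → r4=0x8e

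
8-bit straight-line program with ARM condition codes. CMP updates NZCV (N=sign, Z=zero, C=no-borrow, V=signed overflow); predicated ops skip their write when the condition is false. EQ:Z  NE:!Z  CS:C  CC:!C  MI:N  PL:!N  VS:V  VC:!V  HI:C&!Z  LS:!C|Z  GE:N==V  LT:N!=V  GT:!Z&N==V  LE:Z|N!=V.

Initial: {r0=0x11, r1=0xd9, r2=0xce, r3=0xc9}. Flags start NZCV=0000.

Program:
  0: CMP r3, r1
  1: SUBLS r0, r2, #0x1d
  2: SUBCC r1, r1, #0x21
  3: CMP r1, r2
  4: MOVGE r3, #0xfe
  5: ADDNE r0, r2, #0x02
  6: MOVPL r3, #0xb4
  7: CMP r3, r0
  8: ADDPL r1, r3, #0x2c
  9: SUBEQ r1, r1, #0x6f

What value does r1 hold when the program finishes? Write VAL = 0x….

[0] flags=1000 → (cmp)
[1] flags=1000 LS?T → r0=0xb1
[2] flags=1000 CC?T → r1=0xb8
[3] flags=1000 → (cmp)
[4] flags=1000 GE?F → skip
[5] flags=1000 NE?T → r0=0xd0
[6] flags=1000 PL?F → skip
[7] flags=1000 → (cmp)
[8] flags=1000 PL?F → skip
[9] flags=1000 EQ?F → skip

VAL = 0xb8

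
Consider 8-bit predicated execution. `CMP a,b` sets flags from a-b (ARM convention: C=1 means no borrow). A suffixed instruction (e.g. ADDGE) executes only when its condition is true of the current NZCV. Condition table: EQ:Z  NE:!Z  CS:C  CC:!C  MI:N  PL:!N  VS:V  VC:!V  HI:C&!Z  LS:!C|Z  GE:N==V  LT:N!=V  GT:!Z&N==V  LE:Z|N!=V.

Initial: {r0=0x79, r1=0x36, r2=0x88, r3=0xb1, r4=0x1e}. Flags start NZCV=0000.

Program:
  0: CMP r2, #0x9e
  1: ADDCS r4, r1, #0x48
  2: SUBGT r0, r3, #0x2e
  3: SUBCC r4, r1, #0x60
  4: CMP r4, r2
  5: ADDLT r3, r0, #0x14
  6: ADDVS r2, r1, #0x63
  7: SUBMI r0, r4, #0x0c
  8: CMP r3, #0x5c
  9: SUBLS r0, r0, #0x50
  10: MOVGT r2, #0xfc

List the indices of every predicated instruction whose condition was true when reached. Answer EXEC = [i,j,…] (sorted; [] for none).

0: ✓ CMP  NZCV=1000
1: · ADDCS
2: · SUBGT
3: ✓ SUBCC  r4←0xd6
4: ✓ CMP  NZCV=0010
5: · ADDLT
6: · ADDVS
7: · SUBMI
8: ✓ CMP  NZCV=0011
9: · SUBLS
10: · MOVGT

EXEC = [3]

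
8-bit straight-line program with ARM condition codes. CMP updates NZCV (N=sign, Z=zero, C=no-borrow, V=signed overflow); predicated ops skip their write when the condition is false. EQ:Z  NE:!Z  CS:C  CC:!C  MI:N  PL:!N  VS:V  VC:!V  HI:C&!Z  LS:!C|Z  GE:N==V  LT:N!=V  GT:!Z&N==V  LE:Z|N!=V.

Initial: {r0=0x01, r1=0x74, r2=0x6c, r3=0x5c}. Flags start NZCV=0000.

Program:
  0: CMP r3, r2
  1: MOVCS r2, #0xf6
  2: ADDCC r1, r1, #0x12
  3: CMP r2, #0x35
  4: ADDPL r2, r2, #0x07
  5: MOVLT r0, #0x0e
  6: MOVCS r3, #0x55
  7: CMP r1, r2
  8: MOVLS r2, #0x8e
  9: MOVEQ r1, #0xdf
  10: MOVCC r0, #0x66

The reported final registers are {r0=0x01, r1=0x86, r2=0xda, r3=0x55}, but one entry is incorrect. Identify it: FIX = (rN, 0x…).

FIX = (r2, 0x73)

0: ✓ CMP  NZCV=1000
1: · MOVCS
2: ✓ ADDCC  r1←0x86
3: ✓ CMP  NZCV=0010
4: ✓ ADDPL  r2←0x73
5: · MOVLT
6: ✓ MOVCS  r3←0x55
7: ✓ CMP  NZCV=0011
8: · MOVLS
9: · MOVEQ
10: · MOVCC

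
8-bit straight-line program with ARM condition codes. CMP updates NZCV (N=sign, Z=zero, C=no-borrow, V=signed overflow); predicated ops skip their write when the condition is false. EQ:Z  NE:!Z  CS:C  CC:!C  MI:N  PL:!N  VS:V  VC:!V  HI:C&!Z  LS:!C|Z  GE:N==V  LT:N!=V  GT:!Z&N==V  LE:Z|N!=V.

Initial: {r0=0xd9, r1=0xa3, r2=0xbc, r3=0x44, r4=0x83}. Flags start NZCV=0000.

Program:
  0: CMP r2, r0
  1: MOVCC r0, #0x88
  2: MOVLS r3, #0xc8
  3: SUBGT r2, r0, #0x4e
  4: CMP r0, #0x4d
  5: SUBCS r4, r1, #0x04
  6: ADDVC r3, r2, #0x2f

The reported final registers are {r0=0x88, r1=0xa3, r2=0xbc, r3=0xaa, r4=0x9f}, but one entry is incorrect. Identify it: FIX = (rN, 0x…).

FIX = (r3, 0xc8)

[0] flags=1000 → (cmp)
[1] flags=1000 CC?T → r0=0x88
[2] flags=1000 LS?T → r3=0xc8
[3] flags=1000 GT?F → skip
[4] flags=0011 → (cmp)
[5] flags=0011 CS?T → r4=0x9f
[6] flags=0011 VC?F → skip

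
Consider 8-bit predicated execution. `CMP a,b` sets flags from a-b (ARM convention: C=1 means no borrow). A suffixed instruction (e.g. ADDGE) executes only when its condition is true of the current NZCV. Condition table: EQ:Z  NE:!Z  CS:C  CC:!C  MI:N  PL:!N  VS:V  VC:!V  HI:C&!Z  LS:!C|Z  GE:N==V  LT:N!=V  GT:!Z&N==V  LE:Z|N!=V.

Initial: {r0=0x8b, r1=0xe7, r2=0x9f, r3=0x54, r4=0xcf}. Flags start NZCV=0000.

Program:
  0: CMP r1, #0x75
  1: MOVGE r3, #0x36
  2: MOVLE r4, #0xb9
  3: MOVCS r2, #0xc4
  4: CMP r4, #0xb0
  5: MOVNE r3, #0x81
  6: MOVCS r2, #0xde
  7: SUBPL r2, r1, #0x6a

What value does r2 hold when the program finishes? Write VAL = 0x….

VAL = 0x7d

[0] flags=0011 → (cmp)
[1] flags=0011 GE?F → skip
[2] flags=0011 LE?T → r4=0xb9
[3] flags=0011 CS?T → r2=0xc4
[4] flags=0010 → (cmp)
[5] flags=0010 NE?T → r3=0x81
[6] flags=0010 CS?T → r2=0xde
[7] flags=0010 PL?T → r2=0x7d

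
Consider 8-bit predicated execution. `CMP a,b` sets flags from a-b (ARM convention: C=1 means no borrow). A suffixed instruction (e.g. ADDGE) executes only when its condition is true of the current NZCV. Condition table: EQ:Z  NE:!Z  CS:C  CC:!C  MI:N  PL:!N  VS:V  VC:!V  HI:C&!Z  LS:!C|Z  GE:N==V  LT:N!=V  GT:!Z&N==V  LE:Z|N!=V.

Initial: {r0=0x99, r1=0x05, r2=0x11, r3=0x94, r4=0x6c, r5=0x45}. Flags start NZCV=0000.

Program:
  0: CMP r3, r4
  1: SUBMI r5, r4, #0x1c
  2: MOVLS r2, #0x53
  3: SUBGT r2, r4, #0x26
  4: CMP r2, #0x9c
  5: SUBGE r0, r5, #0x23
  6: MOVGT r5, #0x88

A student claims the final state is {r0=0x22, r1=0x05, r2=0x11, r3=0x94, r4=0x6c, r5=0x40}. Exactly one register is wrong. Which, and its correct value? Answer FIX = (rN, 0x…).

FIX = (r5, 0x88)

0: ✓ CMP  NZCV=0011
1: · SUBMI
2: · MOVLS
3: · SUBGT
4: ✓ CMP  NZCV=0000
5: ✓ SUBGE  r0←0x22
6: ✓ MOVGT  r5←0x88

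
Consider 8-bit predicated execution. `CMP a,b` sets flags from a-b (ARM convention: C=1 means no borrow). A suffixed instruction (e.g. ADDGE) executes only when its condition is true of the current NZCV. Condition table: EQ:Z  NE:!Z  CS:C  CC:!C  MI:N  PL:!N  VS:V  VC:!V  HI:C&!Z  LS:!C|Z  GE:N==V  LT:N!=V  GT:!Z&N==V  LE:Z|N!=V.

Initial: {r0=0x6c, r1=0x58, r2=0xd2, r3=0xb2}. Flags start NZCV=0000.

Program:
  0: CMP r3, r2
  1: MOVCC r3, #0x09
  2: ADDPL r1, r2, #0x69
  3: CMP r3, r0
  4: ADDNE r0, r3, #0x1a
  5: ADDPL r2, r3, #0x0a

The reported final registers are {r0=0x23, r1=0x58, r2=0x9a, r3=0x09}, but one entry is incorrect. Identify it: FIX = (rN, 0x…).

FIX = (r2, 0xd2)

0: ✓ CMP  NZCV=1000
1: ✓ MOVCC  r3←0x09
2: · ADDPL
3: ✓ CMP  NZCV=1000
4: ✓ ADDNE  r0←0x23
5: · ADDPL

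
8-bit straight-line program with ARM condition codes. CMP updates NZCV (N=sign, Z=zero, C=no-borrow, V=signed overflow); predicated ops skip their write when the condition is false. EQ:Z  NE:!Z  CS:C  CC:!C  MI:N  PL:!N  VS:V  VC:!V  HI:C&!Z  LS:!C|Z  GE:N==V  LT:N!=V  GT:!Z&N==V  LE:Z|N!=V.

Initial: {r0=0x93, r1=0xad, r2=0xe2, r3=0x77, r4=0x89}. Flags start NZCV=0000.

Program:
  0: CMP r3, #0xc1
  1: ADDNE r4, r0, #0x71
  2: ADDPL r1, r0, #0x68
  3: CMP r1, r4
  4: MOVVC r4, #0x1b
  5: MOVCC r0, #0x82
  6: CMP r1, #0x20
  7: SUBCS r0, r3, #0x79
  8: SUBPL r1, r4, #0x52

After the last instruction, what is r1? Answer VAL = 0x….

VAL = 0xad

0: ✓ CMP  NZCV=1001
1: ✓ ADDNE  r4←0x04
2: · ADDPL
3: ✓ CMP  NZCV=1010
4: ✓ MOVVC  r4←0x1b
5: · MOVCC
6: ✓ CMP  NZCV=1010
7: ✓ SUBCS  r0←0xfe
8: · SUBPL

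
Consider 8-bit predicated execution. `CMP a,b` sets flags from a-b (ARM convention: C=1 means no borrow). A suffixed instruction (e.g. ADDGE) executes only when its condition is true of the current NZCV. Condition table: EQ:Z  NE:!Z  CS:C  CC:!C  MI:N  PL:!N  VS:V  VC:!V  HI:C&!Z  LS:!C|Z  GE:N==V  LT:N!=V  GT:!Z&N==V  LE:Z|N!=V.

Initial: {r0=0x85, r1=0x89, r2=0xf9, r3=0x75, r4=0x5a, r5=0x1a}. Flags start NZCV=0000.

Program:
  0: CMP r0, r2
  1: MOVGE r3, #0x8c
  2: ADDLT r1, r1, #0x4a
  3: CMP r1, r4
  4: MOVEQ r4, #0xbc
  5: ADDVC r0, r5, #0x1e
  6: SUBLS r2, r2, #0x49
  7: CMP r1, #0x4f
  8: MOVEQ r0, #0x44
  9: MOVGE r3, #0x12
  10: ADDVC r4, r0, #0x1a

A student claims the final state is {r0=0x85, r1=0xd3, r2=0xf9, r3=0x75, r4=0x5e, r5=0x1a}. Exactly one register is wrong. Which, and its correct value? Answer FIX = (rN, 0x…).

FIX = (r4, 0x9f)

0: ✓ CMP  NZCV=1000
1: · MOVGE
2: ✓ ADDLT  r1←0xd3
3: ✓ CMP  NZCV=0011
4: · MOVEQ
5: · ADDVC
6: · SUBLS
7: ✓ CMP  NZCV=1010
8: · MOVEQ
9: · MOVGE
10: ✓ ADDVC  r4←0x9f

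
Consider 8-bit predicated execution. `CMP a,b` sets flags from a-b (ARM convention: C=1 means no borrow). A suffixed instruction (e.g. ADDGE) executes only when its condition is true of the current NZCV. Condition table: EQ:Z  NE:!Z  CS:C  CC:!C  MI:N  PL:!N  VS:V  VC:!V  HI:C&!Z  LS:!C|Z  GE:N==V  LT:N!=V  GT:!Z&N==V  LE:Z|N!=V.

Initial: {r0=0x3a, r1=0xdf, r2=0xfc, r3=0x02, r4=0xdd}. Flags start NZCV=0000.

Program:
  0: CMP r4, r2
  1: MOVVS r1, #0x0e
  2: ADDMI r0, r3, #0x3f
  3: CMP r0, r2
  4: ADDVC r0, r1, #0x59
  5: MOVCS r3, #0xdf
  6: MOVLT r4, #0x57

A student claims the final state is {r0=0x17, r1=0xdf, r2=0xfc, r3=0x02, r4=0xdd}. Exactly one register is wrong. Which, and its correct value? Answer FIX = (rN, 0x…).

FIX = (r0, 0x38)

[0] flags=1000 → (cmp)
[1] flags=1000 VS?F → skip
[2] flags=1000 MI?T → r0=0x41
[3] flags=0000 → (cmp)
[4] flags=0000 VC?T → r0=0x38
[5] flags=0000 CS?F → skip
[6] flags=0000 LT?F → skip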